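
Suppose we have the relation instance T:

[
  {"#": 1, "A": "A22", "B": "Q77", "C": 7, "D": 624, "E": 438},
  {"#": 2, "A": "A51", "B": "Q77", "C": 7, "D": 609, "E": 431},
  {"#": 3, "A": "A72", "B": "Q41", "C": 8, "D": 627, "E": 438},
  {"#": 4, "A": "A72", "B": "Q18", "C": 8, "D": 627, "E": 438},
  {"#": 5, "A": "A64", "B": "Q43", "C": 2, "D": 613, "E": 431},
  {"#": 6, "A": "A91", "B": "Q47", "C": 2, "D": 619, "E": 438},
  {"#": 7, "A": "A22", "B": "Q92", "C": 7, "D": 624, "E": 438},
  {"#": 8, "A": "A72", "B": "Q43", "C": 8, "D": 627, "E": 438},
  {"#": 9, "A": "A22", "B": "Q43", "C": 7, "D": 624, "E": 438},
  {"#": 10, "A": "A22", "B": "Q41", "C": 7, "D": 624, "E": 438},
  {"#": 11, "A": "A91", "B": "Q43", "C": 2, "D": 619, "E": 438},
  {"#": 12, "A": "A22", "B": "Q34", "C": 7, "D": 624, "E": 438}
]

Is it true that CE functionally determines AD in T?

Yes

(C=7, E=438): rows 1, 7, 9, 10, 12 → {A,D} = (A22, 624), (A22, 624), (A22, 624), (A22, 624), (A22, 624) ✓
(C=7, E=431): row 2 → {A,D} = (A51, 609) ✓
(C=8, E=438): rows 3, 4, 8 → {A,D} = (A72, 627), (A72, 627), (A72, 627) ✓
(C=2, E=431): row 5 → {A,D} = (A64, 613) ✓
(C=2, E=438): rows 6, 11 → {A,D} = (A91, 619), (A91, 619) ✓
Every CE value is associated with a single AD value, so CE -> AD holds.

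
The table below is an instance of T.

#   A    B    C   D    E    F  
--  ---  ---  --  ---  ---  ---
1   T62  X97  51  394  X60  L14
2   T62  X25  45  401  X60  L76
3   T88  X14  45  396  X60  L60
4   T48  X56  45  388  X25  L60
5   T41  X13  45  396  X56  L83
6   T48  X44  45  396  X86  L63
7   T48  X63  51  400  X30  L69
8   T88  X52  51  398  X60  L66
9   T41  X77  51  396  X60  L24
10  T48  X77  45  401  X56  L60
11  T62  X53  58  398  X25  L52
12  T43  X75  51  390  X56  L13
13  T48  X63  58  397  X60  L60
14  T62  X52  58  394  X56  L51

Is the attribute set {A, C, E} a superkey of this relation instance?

Yes

All 14 rows have distinct {A, C, E} values, so {A, C, E} → (all attributes) holds and {A, C, E} is a superkey.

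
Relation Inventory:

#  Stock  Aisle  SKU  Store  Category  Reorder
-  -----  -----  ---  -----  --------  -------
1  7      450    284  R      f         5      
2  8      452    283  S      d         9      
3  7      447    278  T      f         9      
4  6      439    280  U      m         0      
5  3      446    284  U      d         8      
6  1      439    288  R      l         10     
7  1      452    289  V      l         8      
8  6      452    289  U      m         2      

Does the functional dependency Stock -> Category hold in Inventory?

Yes

Stock=7: rows 1, 3 → Category = f, f ✓
Stock=8: row 2 → Category = d ✓
Stock=6: rows 4, 8 → Category = m, m ✓
Stock=3: row 5 → Category = d ✓
Stock=1: rows 6, 7 → Category = l, l ✓
Every Stock value is associated with a single Category value, so Stock -> Category holds.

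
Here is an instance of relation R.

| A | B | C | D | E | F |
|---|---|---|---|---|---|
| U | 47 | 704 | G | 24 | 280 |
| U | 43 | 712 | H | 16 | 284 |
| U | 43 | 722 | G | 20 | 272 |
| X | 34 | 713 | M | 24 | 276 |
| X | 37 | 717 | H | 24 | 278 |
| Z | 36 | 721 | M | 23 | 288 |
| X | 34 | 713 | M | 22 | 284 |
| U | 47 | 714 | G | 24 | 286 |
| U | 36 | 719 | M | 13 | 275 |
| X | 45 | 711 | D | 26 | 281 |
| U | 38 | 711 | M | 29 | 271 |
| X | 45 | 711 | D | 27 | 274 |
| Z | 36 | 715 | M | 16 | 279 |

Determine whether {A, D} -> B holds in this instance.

No

(A=U, D=G): 3 rows → B takes values {47, 43} — violation
(A=U, D=H): 1 row → B = 43 ✓
(A=X, D=M): 2 rows → B = 34, 34 ✓
(A=X, D=H): 1 row → B = 37 ✓
(A=Z, D=M): 2 rows → B = 36, 36 ✓
(A=U, D=M): 2 rows → B takes values {36, 38} — violation
(A=X, D=D): 2 rows → B = 45, 45 ✓
Two rows agree on {A, D} but differ on B, so {A, D} -> B does not hold.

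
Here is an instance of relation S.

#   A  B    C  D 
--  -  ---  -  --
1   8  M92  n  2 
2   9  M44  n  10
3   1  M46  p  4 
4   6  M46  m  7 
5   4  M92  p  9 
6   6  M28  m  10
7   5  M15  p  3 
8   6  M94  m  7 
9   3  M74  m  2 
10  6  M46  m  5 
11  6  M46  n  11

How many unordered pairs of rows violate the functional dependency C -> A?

10

C=n: violating pairs (1,2), (1,11), (2,11) — 3 pairs.
C=p: violating pairs (3,5), (3,7), (5,7) — 3 pairs.
C=m: violating pairs (4,9), (6,9), (8,9), (9,10) — 4 pairs.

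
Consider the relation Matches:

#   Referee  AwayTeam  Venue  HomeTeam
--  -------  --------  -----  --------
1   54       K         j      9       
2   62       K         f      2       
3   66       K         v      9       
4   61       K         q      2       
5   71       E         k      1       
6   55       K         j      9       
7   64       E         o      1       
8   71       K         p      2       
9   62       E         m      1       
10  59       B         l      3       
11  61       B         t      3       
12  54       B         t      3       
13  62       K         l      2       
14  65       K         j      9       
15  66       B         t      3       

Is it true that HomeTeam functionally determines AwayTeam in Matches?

HomeTeam=9: rows 1, 3, 6, 14 → AwayTeam = K, K, K, K ✓
HomeTeam=2: rows 2, 4, 8, 13 → AwayTeam = K, K, K, K ✓
HomeTeam=1: rows 5, 7, 9 → AwayTeam = E, E, E ✓
HomeTeam=3: rows 10, 11, 12, 15 → AwayTeam = B, B, B, B ✓
Every HomeTeam value is associated with a single AwayTeam value, so HomeTeam -> AwayTeam holds.

Yes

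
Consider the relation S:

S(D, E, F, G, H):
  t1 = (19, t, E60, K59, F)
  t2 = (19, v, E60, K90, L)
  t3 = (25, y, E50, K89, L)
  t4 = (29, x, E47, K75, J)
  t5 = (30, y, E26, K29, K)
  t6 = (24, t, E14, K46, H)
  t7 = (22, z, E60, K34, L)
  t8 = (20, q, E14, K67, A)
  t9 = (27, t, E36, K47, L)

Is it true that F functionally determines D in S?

No

F=E60: rows 1, 2, 7 → D takes values {19, 22} — violation
F=E50: row 3 → D = 25 ✓
F=E47: row 4 → D = 29 ✓
F=E26: row 5 → D = 30 ✓
F=E14: rows 6, 8 → D takes values {24, 20} — violation
F=E36: row 9 → D = 27 ✓
Two rows agree on F but differ on D, so F → D does not hold.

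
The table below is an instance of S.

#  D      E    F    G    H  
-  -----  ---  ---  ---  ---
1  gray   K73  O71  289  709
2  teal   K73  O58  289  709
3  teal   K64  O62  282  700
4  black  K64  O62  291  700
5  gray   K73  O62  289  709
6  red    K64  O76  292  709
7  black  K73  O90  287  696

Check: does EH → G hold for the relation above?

(E=K73, H=709): rows 1, 2, 5 → G = 289, 289, 289 ✓
(E=K64, H=700): rows 3, 4 → G takes values {282, 291} — violation
(E=K64, H=709): row 6 → G = 292 ✓
(E=K73, H=696): row 7 → G = 287 ✓
Two rows agree on EH but differ on G, so EH → G does not hold.

No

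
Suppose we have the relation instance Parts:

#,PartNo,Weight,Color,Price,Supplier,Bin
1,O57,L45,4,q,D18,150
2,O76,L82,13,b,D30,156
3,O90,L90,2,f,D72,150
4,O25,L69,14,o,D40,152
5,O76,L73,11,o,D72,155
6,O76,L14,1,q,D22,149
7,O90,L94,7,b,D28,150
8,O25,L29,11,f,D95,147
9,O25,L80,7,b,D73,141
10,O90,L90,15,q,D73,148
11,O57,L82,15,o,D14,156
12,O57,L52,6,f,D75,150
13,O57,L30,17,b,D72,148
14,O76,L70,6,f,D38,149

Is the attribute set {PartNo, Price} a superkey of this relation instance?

Yes

All 14 rows have distinct {PartNo, Price} values, so {PartNo, Price} → (all attributes) holds and {PartNo, Price} is a superkey.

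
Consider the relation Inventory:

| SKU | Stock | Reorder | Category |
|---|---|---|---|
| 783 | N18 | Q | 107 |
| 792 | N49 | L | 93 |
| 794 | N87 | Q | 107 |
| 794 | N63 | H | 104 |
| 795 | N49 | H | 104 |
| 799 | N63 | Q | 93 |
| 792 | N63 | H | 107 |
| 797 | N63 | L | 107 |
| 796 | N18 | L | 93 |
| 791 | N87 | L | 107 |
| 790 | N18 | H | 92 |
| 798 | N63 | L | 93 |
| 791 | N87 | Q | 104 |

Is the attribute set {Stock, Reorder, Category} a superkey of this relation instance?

All 13 rows have distinct {Stock, Reorder, Category} values, so {Stock, Reorder, Category} → (all attributes) holds and {Stock, Reorder, Category} is a superkey.

Yes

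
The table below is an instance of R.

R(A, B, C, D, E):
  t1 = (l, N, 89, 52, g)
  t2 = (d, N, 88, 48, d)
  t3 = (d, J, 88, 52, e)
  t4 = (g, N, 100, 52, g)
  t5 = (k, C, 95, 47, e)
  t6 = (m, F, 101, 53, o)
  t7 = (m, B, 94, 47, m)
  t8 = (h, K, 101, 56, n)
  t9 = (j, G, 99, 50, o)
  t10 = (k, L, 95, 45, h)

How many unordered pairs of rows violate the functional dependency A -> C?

1

A=d: all 2 rows agree on C — 0 pairs.
A=k: all 2 rows agree on C — 0 pairs.
A=m: violating pairs (6,7) — 1 pair.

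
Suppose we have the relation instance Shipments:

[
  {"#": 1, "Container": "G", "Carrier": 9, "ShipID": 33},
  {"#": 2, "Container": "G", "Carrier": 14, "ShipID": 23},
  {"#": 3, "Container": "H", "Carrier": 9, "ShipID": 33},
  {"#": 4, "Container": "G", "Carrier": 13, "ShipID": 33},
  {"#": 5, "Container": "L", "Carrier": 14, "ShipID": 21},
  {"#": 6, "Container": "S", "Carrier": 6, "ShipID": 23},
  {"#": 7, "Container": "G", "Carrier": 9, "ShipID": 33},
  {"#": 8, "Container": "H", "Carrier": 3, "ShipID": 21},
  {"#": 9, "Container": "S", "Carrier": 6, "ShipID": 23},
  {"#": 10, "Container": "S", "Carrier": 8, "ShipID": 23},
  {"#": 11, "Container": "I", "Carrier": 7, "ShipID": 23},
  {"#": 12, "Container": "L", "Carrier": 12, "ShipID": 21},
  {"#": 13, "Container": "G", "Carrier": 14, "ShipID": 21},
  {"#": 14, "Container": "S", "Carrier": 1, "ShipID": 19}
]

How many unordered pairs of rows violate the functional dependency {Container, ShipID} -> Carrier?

(Container=G, ShipID=33): violating pairs (1,4), (4,7) — 2 pairs.
(Container=L, ShipID=21): violating pairs (5,12) — 1 pair.
(Container=S, ShipID=23): violating pairs (6,10), (9,10) — 2 pairs.

5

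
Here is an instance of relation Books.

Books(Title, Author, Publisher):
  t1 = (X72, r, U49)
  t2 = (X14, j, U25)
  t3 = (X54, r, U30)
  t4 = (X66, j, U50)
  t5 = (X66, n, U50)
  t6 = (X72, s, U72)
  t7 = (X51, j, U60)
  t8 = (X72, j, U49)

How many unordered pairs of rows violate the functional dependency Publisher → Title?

0

Publisher=U49: all 2 rows agree on Title — 0 pairs.
Publisher=U50: all 2 rows agree on Title — 0 pairs.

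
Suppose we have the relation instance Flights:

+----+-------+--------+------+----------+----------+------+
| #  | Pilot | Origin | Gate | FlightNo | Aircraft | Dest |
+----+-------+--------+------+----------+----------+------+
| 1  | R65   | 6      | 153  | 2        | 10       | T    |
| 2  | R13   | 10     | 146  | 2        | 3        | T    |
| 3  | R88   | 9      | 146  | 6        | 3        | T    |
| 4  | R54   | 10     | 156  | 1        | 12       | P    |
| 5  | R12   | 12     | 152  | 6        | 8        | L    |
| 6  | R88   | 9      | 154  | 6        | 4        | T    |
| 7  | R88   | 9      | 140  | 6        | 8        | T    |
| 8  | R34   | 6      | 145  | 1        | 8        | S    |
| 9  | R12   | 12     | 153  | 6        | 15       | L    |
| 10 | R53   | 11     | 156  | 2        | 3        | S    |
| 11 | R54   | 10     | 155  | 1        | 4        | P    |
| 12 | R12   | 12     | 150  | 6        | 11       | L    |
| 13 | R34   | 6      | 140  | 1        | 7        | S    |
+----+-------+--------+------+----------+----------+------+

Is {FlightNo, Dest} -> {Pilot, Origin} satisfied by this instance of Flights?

(FlightNo=2, Dest=T): rows 1, 2 → {Pilot,Origin} takes values {(R65, 6), (R13, 10)} — violation
(FlightNo=6, Dest=T): rows 3, 6, 7 → {Pilot,Origin} = (R88, 9), (R88, 9), (R88, 9) ✓
(FlightNo=1, Dest=P): rows 4, 11 → {Pilot,Origin} = (R54, 10), (R54, 10) ✓
(FlightNo=6, Dest=L): rows 5, 9, 12 → {Pilot,Origin} = (R12, 12), (R12, 12), (R12, 12) ✓
(FlightNo=1, Dest=S): rows 8, 13 → {Pilot,Origin} = (R34, 6), (R34, 6) ✓
(FlightNo=2, Dest=S): row 10 → {Pilot,Origin} = (R53, 11) ✓
Two rows agree on {FlightNo, Dest} but differ on {Pilot, Origin}, so {FlightNo, Dest} -> {Pilot, Origin} does not hold.

No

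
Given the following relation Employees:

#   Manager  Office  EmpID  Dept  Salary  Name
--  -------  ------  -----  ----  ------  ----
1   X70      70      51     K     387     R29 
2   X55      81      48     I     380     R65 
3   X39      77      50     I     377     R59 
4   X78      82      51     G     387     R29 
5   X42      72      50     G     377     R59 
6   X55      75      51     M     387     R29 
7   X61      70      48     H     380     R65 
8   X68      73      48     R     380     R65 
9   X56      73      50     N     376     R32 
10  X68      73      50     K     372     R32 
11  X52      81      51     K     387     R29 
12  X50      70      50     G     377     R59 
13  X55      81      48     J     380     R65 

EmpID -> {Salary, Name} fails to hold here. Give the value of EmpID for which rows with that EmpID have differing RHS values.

EmpID=51: rows 1, 4, 6, 11 → {Salary,Name} = (387, R29), (387, R29), (387, R29), (387, R29) ✓
EmpID=48: rows 2, 7, 8, 13 → {Salary,Name} = (380, R65), (380, R65), (380, R65), (380, R65) ✓
EmpID=50: rows 3, 5, 9, 10, 12 → {Salary,Name} takes values {(377, R59), (376, R32), (372, R32)} — violation
The only EmpID value with inconsistent RHS is EmpID=50.

50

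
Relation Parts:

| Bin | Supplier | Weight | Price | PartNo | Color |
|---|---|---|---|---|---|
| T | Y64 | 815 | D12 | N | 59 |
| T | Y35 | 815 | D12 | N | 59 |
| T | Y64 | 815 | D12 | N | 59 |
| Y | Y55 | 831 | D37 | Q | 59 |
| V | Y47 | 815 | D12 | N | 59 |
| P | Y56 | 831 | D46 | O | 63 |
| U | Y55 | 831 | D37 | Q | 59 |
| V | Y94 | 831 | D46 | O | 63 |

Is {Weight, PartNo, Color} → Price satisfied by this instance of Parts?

(Weight=815, PartNo=N, Color=59): 4 rows → Price = D12, D12, D12, D12 ✓
(Weight=831, PartNo=Q, Color=59): 2 rows → Price = D37, D37 ✓
(Weight=831, PartNo=O, Color=63): 2 rows → Price = D46, D46 ✓
Every {Weight, PartNo, Color} value is associated with a single Price value, so {Weight, PartNo, Color} → Price holds.

Yes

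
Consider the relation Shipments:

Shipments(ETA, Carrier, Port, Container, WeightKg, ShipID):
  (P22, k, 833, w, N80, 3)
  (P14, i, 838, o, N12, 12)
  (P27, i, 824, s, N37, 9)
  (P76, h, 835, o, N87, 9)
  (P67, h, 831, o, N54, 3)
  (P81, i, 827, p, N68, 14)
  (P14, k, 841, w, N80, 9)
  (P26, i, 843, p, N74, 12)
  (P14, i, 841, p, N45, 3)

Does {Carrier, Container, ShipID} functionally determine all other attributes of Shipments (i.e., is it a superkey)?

Yes

All 9 rows have distinct {Carrier, Container, ShipID} values, so {Carrier, Container, ShipID} → (all attributes) holds and {Carrier, Container, ShipID} is a superkey.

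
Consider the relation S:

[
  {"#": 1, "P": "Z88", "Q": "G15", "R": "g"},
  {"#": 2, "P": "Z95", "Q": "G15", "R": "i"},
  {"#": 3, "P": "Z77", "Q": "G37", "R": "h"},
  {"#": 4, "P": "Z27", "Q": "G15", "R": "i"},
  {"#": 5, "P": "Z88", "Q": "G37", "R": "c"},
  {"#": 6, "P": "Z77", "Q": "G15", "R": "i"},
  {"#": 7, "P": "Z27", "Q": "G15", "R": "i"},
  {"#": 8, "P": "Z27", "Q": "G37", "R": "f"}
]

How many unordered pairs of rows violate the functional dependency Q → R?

7

Q=G15: violating pairs (1,2), (1,4), (1,6), (1,7) — 4 pairs.
Q=G37: violating pairs (3,5), (3,8), (5,8) — 3 pairs.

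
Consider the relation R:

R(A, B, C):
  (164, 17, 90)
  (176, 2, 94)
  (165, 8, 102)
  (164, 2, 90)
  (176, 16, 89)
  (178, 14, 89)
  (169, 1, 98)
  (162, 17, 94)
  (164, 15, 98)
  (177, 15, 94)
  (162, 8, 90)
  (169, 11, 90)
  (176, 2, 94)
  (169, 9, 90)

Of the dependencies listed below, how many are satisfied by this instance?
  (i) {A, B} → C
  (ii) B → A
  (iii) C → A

(i) {A, B} → C: every LHS value maps to a single RHS value — holds.
(ii) B → A: B=17: 2 rows → A takes values {164, 162} — violation; B=2: 3 rows → A takes values {176, 164} — violation; B=8: 2 rows → A takes values {165, 162} — violation; B=15: 2 rows → A takes values {164, 177} — violation — fails.
(iii) C → A: C=90: 5 rows → A takes values {164, 162, 169} — violation; C=94: 4 rows → A takes values {176, 162, 177} — violation; C=89: 2 rows → A takes values {176, 178} — violation; C=98: 2 rows → A takes values {169, 164} — violation — fails.
1 of the 3 dependencies holds.

1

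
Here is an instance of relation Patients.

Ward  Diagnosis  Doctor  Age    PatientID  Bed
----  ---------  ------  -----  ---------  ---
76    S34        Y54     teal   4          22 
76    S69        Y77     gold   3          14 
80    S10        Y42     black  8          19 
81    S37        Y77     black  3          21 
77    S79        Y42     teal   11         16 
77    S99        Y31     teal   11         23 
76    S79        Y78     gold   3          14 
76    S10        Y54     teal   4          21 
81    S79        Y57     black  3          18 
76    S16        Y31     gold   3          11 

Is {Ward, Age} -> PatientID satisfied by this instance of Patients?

Yes

(Ward=76, Age=teal): 2 rows → PatientID = 4, 4 ✓
(Ward=76, Age=gold): 3 rows → PatientID = 3, 3, 3 ✓
(Ward=80, Age=black): 1 row → PatientID = 8 ✓
(Ward=81, Age=black): 2 rows → PatientID = 3, 3 ✓
(Ward=77, Age=teal): 2 rows → PatientID = 11, 11 ✓
Every {Ward, Age} value is associated with a single PatientID value, so {Ward, Age} -> PatientID holds.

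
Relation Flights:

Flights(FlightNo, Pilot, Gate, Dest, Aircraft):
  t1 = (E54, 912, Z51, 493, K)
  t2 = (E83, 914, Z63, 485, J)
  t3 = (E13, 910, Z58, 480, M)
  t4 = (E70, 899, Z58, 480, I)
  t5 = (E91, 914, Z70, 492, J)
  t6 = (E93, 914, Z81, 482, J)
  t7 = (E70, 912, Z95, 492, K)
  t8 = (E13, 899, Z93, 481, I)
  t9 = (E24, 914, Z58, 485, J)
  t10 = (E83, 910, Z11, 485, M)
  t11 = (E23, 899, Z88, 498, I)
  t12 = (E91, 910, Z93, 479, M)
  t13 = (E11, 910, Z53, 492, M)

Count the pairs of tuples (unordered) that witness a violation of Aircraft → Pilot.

Aircraft=K: all 2 rows agree on Pilot — 0 pairs.
Aircraft=J: all 4 rows agree on Pilot — 0 pairs.
Aircraft=M: all 4 rows agree on Pilot — 0 pairs.
Aircraft=I: all 3 rows agree on Pilot — 0 pairs.

0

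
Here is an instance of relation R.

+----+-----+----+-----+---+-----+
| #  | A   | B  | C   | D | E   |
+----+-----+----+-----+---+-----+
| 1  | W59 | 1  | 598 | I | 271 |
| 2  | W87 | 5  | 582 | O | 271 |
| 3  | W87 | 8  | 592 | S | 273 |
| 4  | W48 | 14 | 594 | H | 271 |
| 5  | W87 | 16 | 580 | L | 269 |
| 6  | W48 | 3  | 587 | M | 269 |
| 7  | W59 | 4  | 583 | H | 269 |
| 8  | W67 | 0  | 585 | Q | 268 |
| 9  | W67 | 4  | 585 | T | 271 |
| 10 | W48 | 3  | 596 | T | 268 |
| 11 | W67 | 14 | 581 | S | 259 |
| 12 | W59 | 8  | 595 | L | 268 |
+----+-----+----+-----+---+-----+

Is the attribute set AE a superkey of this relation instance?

Yes

All 12 rows have distinct AE values, so AE → (all attributes) holds and AE is a superkey.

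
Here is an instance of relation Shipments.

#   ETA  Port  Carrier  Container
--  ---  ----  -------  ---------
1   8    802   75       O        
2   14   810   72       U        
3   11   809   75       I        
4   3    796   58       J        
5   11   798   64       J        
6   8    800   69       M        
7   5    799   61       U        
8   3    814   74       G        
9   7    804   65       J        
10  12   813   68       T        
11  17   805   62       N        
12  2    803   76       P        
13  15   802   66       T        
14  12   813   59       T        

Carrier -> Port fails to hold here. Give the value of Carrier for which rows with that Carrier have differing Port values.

75

Carrier=75: rows 1, 3 → Port takes values {802, 809} — violation
Carrier=72: row 2 → Port = 810 ✓
Carrier=58: row 4 → Port = 796 ✓
Carrier=64: row 5 → Port = 798 ✓
Carrier=69: row 6 → Port = 800 ✓
Carrier=61: row 7 → Port = 799 ✓
Carrier=74: row 8 → Port = 814 ✓
Carrier=65: row 9 → Port = 804 ✓
Carrier=68: row 10 → Port = 813 ✓
Carrier=62: row 11 → Port = 805 ✓
Carrier=76: row 12 → Port = 803 ✓
Carrier=66: row 13 → Port = 802 ✓
Carrier=59: row 14 → Port = 813 ✓
The only Carrier value with inconsistent Port is Carrier=75.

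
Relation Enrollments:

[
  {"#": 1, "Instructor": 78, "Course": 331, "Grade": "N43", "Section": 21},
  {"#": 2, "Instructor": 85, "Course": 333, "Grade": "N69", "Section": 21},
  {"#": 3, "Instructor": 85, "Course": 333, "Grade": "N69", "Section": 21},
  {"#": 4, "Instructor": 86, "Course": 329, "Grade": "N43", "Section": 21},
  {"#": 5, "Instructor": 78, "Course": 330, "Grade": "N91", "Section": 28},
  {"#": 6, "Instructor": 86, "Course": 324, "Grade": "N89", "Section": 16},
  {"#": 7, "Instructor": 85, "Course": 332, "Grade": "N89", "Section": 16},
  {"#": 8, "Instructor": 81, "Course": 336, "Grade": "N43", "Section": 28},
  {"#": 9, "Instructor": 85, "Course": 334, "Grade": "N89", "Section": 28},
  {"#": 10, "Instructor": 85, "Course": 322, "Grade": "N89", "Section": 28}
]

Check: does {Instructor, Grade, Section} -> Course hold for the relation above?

(Instructor=78, Grade=N43, Section=21): row 1 → Course = 331 ✓
(Instructor=85, Grade=N69, Section=21): rows 2, 3 → Course = 333, 333 ✓
(Instructor=86, Grade=N43, Section=21): row 4 → Course = 329 ✓
(Instructor=78, Grade=N91, Section=28): row 5 → Course = 330 ✓
(Instructor=86, Grade=N89, Section=16): row 6 → Course = 324 ✓
(Instructor=85, Grade=N89, Section=16): row 7 → Course = 332 ✓
(Instructor=81, Grade=N43, Section=28): row 8 → Course = 336 ✓
(Instructor=85, Grade=N89, Section=28): rows 9, 10 → Course takes values {334, 322} — violation
Two rows agree on {Instructor, Grade, Section} but differ on Course, so {Instructor, Grade, Section} -> Course does not hold.

No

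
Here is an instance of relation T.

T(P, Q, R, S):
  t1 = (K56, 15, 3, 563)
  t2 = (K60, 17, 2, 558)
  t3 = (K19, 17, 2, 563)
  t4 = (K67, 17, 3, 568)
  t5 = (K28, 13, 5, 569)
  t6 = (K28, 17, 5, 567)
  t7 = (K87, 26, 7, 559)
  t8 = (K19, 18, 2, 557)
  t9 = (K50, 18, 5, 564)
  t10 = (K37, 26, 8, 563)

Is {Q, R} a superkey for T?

No

Rows 2 and 3 have the same {Q, R} value (Q=17, R=2) but are distinct tuples, so {Q, R} does not determine every attribute — not a superkey.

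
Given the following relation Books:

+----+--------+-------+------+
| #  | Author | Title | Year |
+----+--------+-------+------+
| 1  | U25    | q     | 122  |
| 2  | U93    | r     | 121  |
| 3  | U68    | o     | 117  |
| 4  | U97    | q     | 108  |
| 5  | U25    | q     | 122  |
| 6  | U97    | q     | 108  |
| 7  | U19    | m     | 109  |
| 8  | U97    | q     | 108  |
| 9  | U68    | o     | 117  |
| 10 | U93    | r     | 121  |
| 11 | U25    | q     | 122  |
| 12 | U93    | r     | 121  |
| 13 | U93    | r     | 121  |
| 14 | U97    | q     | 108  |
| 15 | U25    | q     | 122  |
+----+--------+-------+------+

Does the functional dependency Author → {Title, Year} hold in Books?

Yes

Author=U25: rows 1, 5, 11, 15 → {Title,Year} = (q, 122), (q, 122), (q, 122), (q, 122) ✓
Author=U93: rows 2, 10, 12, 13 → {Title,Year} = (r, 121), (r, 121), (r, 121), (r, 121) ✓
Author=U68: rows 3, 9 → {Title,Year} = (o, 117), (o, 117) ✓
Author=U97: rows 4, 6, 8, 14 → {Title,Year} = (q, 108), (q, 108), (q, 108), (q, 108) ✓
Author=U19: row 7 → {Title,Year} = (m, 109) ✓
Every Author value is associated with a single {Title, Year} value, so Author → {Title, Year} holds.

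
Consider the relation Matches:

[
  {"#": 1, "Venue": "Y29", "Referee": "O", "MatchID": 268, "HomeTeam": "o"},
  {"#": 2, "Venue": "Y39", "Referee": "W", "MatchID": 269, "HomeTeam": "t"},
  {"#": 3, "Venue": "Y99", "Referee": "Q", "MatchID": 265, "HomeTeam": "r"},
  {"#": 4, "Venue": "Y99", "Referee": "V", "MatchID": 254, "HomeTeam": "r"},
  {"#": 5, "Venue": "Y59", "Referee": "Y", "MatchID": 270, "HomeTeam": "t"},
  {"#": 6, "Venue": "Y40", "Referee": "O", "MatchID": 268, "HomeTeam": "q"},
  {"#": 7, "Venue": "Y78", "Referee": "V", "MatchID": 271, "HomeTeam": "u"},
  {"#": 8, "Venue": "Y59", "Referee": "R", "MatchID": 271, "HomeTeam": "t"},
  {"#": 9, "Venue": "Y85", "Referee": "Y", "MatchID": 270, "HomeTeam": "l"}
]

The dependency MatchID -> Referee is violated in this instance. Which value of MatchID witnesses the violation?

MatchID=268: rows 1, 6 → Referee = O, O ✓
MatchID=269: row 2 → Referee = W ✓
MatchID=265: row 3 → Referee = Q ✓
MatchID=254: row 4 → Referee = V ✓
MatchID=270: rows 5, 9 → Referee = Y, Y ✓
MatchID=271: rows 7, 8 → Referee takes values {V, R} — violation
The only MatchID value with inconsistent Referee is MatchID=271.

271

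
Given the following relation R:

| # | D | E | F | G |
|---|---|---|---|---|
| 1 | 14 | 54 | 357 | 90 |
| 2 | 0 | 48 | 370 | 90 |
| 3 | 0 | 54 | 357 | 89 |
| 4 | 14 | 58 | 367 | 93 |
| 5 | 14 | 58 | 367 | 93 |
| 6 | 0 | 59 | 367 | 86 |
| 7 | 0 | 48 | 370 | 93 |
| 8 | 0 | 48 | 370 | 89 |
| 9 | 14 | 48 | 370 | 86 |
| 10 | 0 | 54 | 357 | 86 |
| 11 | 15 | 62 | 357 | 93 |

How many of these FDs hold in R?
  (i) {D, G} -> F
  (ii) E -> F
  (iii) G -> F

1

(i) {D, G} -> F: (D=0, G=89): rows 3, 8 → F takes values {357, 370} — violation; (D=0, G=86): rows 6, 10 → F takes values {367, 357} — violation — fails.
(ii) E -> F: every LHS value maps to a single RHS value — holds.
(iii) G -> F: G=90: rows 1, 2 → F takes values {357, 370} — violation; G=89: rows 3, 8 → F takes values {357, 370} — violation; G=93: rows 4, 5, 7, 11 → F takes values {367, 370, 357} — violation; G=86: rows 6, 9, 10 → F takes values {367, 370, 357} — violation — fails.
1 of the 3 dependencies holds.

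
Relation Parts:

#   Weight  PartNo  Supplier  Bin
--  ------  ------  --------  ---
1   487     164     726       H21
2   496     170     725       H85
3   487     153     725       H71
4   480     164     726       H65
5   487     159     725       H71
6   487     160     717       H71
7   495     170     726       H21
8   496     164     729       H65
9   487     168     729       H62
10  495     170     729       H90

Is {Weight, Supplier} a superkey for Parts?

No

Rows 3 and 5 have the same {Weight, Supplier} value (Weight=487, Supplier=725) but are distinct tuples, so {Weight, Supplier} does not determine every attribute — not a superkey.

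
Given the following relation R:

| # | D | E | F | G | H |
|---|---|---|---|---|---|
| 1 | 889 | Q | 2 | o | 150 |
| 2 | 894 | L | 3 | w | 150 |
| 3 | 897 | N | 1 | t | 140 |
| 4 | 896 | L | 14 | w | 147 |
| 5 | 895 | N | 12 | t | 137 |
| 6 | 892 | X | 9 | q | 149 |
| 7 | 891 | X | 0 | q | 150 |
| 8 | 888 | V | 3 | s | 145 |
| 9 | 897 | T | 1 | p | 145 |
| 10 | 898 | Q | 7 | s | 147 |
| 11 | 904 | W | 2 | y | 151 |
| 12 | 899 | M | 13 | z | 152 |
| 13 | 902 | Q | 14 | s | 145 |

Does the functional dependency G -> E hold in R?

G=o: row 1 → E = Q ✓
G=w: rows 2, 4 → E = L, L ✓
G=t: rows 3, 5 → E = N, N ✓
G=q: rows 6, 7 → E = X, X ✓
G=s: rows 8, 10, 13 → E takes values {V, Q} — violation
G=p: row 9 → E = T ✓
G=y: row 11 → E = W ✓
G=z: row 12 → E = M ✓
Two rows agree on G but differ on E, so G -> E does not hold.

No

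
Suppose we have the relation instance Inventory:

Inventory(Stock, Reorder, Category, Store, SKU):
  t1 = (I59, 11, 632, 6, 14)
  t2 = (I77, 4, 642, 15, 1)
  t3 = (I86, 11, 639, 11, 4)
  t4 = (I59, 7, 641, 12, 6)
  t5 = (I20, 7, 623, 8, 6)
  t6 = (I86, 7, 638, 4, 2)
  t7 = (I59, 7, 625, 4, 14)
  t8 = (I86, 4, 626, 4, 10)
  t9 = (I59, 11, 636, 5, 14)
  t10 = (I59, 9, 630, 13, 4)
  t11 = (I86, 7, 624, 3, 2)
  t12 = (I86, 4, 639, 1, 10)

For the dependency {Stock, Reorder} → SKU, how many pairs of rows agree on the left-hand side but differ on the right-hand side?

(Stock=I59, Reorder=11): all 2 rows agree on SKU — 0 pairs.
(Stock=I59, Reorder=7): violating pairs (4,7) — 1 pair.
(Stock=I86, Reorder=7): all 2 rows agree on SKU — 0 pairs.
(Stock=I86, Reorder=4): all 2 rows agree on SKU — 0 pairs.

1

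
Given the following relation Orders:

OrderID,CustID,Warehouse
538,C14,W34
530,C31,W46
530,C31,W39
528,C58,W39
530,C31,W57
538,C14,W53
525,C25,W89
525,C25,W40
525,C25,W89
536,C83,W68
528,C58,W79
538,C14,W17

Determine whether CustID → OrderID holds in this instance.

Yes

CustID=C14: 3 rows → OrderID = 538, 538, 538 ✓
CustID=C31: 3 rows → OrderID = 530, 530, 530 ✓
CustID=C58: 2 rows → OrderID = 528, 528 ✓
CustID=C25: 3 rows → OrderID = 525, 525, 525 ✓
CustID=C83: 1 row → OrderID = 536 ✓
Every CustID value is associated with a single OrderID value, so CustID → OrderID holds.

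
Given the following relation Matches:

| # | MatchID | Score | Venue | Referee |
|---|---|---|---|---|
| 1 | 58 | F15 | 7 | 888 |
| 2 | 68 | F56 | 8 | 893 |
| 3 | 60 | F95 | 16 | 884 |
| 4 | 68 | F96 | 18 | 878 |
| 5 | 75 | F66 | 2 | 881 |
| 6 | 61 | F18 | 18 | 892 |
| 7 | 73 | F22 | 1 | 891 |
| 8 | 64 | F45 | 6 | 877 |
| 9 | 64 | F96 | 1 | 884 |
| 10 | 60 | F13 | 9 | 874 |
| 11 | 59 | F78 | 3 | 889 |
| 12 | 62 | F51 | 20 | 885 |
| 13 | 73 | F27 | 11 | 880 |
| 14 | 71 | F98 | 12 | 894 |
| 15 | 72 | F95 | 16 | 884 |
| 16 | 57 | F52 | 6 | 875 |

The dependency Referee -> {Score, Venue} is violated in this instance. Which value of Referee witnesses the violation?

Referee=888: row 1 → {Score,Venue} = (F15, 7) ✓
Referee=893: row 2 → {Score,Venue} = (F56, 8) ✓
Referee=884: rows 3, 9, 15 → {Score,Venue} takes values {(F95, 16), (F96, 1)} — violation
Referee=878: row 4 → {Score,Venue} = (F96, 18) ✓
Referee=881: row 5 → {Score,Venue} = (F66, 2) ✓
Referee=892: row 6 → {Score,Venue} = (F18, 18) ✓
Referee=891: row 7 → {Score,Venue} = (F22, 1) ✓
Referee=877: row 8 → {Score,Venue} = (F45, 6) ✓
Referee=874: row 10 → {Score,Venue} = (F13, 9) ✓
Referee=889: row 11 → {Score,Venue} = (F78, 3) ✓
Referee=885: row 12 → {Score,Venue} = (F51, 20) ✓
Referee=880: row 13 → {Score,Venue} = (F27, 11) ✓
Referee=894: row 14 → {Score,Venue} = (F98, 12) ✓
Referee=875: row 16 → {Score,Venue} = (F52, 6) ✓
The only Referee value with inconsistent RHS is Referee=884.

884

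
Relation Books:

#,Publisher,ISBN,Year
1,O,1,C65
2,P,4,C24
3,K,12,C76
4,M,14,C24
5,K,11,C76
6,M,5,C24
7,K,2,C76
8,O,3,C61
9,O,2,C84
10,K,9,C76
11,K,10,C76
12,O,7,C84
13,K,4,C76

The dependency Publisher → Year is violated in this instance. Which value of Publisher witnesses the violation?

O

Publisher=O: rows 1, 8, 9, 12 → Year takes values {C65, C61, C84} — violation
Publisher=P: row 2 → Year = C24 ✓
Publisher=K: rows 3, 5, 7, 10, 11, 13 → Year = C76, C76, C76, C76, C76, C76 ✓
Publisher=M: rows 4, 6 → Year = C24, C24 ✓
The only Publisher value with inconsistent Year is Publisher=O.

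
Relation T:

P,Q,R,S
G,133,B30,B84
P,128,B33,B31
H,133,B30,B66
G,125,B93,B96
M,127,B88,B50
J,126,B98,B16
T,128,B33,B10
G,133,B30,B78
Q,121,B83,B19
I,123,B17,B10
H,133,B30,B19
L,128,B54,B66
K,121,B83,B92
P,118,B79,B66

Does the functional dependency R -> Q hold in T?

R=B30: 4 rows → Q = 133, 133, 133, 133 ✓
R=B33: 2 rows → Q = 128, 128 ✓
R=B93: 1 row → Q = 125 ✓
R=B88: 1 row → Q = 127 ✓
R=B98: 1 row → Q = 126 ✓
R=B83: 2 rows → Q = 121, 121 ✓
R=B17: 1 row → Q = 123 ✓
R=B54: 1 row → Q = 128 ✓
R=B79: 1 row → Q = 118 ✓
Every R value is associated with a single Q value, so R -> Q holds.

Yes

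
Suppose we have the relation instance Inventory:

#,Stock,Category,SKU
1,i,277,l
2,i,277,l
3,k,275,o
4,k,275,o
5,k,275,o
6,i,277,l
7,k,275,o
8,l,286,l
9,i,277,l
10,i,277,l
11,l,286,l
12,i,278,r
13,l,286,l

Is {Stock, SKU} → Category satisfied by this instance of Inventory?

Yes

(Stock=i, SKU=l): rows 1, 2, 6, 9, 10 → Category = 277, 277, 277, 277, 277 ✓
(Stock=k, SKU=o): rows 3, 4, 5, 7 → Category = 275, 275, 275, 275 ✓
(Stock=l, SKU=l): rows 8, 11, 13 → Category = 286, 286, 286 ✓
(Stock=i, SKU=r): row 12 → Category = 278 ✓
Every {Stock, SKU} value is associated with a single Category value, so {Stock, SKU} → Category holds.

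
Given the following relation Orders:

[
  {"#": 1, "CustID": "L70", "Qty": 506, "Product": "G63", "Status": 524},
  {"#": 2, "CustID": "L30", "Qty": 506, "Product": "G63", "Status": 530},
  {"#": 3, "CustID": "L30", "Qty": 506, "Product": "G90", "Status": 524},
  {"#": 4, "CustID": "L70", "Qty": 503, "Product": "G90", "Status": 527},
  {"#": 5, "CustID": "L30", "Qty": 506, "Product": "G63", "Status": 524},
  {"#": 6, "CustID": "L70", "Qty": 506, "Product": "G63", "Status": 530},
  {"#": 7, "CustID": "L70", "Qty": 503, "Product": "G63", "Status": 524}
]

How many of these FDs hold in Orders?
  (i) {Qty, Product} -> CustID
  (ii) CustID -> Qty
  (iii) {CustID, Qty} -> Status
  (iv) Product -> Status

0

(i) {Qty, Product} -> CustID: (Qty=506, Product=G63): rows 1, 2, 5, 6 → CustID takes values {L70, L30} — violation — fails.
(ii) CustID -> Qty: CustID=L70: rows 1, 4, 6, 7 → Qty takes values {506, 503} — violation — fails.
(iii) {CustID, Qty} -> Status: (CustID=L70, Qty=506): rows 1, 6 → Status takes values {524, 530} — violation; (CustID=L30, Qty=506): rows 2, 3, 5 → Status takes values {530, 524} — violation; (CustID=L70, Qty=503): rows 4, 7 → Status takes values {527, 524} — violation — fails.
(iv) Product -> Status: Product=G63: rows 1, 2, 5, 6, 7 → Status takes values {524, 530} — violation; Product=G90: rows 3, 4 → Status takes values {524, 527} — violation — fails.
None of the 4 dependencies hold.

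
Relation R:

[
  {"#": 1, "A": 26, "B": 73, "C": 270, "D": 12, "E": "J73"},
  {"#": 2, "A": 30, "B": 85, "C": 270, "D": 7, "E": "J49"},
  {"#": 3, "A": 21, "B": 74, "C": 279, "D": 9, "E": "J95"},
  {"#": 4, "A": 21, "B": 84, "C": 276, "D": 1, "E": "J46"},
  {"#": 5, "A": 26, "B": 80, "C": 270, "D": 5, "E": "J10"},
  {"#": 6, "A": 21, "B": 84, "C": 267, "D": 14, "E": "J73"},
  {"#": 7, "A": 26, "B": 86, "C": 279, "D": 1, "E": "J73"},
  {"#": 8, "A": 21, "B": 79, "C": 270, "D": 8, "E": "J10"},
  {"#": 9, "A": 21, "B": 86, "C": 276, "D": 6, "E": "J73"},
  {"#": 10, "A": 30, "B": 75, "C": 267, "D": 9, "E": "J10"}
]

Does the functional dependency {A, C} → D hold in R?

(A=26, C=270): rows 1, 5 → D takes values {12, 5} — violation
(A=30, C=270): row 2 → D = 7 ✓
(A=21, C=279): row 3 → D = 9 ✓
(A=21, C=276): rows 4, 9 → D takes values {1, 6} — violation
(A=21, C=267): row 6 → D = 14 ✓
(A=26, C=279): row 7 → D = 1 ✓
(A=21, C=270): row 8 → D = 8 ✓
(A=30, C=267): row 10 → D = 9 ✓
Two rows agree on {A, C} but differ on D, so {A, C} → D does not hold.

No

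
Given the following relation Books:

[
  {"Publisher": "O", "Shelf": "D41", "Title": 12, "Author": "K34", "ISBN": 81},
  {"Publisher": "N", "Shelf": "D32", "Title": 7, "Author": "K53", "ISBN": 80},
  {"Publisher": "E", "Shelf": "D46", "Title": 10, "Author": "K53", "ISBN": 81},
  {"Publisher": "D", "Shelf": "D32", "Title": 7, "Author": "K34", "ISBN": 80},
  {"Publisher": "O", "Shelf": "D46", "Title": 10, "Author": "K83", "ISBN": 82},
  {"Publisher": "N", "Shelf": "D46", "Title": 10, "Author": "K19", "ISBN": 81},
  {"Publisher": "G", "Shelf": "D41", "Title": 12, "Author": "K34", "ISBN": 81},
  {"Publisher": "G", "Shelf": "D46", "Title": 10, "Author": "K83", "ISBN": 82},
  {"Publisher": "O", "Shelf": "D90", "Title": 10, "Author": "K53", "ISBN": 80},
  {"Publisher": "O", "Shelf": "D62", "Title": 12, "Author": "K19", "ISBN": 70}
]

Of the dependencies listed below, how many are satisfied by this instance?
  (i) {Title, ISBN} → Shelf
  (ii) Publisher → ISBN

1

(i) {Title, ISBN} → Shelf: every LHS value maps to a single RHS value — holds.
(ii) Publisher → ISBN: Publisher=O: 4 rows → ISBN takes values {81, 82, 80, 70} — violation; Publisher=N: 2 rows → ISBN takes values {80, 81} — violation; Publisher=G: 2 rows → ISBN takes values {81, 82} — violation — fails.
1 of the 2 dependencies holds.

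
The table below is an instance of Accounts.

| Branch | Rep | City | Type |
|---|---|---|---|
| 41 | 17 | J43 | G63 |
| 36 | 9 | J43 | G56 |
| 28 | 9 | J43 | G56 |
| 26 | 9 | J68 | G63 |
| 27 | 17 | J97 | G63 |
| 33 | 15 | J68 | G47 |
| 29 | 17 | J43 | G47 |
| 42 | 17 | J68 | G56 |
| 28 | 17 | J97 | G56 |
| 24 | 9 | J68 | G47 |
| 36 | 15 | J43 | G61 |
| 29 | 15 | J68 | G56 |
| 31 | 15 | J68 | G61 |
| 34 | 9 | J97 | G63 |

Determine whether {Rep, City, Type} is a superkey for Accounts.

Two distinct rows share (Rep=9, City=J43, Type=G56), so {Rep, City, Type} does not determine every attribute — not a superkey.

No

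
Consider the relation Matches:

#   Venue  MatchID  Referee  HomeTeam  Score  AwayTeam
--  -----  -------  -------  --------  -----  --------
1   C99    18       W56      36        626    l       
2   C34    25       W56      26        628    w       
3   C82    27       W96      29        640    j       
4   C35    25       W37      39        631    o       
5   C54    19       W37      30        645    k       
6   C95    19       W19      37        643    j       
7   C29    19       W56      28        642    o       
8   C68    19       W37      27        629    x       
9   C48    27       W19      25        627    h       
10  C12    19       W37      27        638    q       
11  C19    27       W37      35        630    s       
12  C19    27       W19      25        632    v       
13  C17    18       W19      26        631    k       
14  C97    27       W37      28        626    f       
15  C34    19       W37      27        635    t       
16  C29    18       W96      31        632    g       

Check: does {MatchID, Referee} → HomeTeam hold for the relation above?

(MatchID=18, Referee=W56): row 1 → HomeTeam = 36 ✓
(MatchID=25, Referee=W56): row 2 → HomeTeam = 26 ✓
(MatchID=27, Referee=W96): row 3 → HomeTeam = 29 ✓
(MatchID=25, Referee=W37): row 4 → HomeTeam = 39 ✓
(MatchID=19, Referee=W37): rows 5, 8, 10, 15 → HomeTeam takes values {30, 27} — violation
(MatchID=19, Referee=W19): row 6 → HomeTeam = 37 ✓
(MatchID=19, Referee=W56): row 7 → HomeTeam = 28 ✓
(MatchID=27, Referee=W19): rows 9, 12 → HomeTeam = 25, 25 ✓
(MatchID=27, Referee=W37): rows 11, 14 → HomeTeam takes values {35, 28} — violation
(MatchID=18, Referee=W19): row 13 → HomeTeam = 26 ✓
(MatchID=18, Referee=W96): row 16 → HomeTeam = 31 ✓
Two rows agree on {MatchID, Referee} but differ on HomeTeam, so {MatchID, Referee} → HomeTeam does not hold.

No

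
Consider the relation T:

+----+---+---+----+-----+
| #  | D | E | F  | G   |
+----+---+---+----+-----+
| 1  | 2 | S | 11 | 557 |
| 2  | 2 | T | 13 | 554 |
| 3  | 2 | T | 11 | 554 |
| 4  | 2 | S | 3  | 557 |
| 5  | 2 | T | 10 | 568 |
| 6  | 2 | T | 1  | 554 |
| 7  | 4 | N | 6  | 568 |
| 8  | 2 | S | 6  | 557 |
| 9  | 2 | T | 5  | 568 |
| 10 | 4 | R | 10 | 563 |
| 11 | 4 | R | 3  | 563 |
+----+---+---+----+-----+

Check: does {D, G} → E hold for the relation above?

(D=2, G=557): rows 1, 4, 8 → E = S, S, S ✓
(D=2, G=554): rows 2, 3, 6 → E = T, T, T ✓
(D=2, G=568): rows 5, 9 → E = T, T ✓
(D=4, G=568): row 7 → E = N ✓
(D=4, G=563): rows 10, 11 → E = R, R ✓
Every {D, G} value is associated with a single E value, so {D, G} → E holds.

Yes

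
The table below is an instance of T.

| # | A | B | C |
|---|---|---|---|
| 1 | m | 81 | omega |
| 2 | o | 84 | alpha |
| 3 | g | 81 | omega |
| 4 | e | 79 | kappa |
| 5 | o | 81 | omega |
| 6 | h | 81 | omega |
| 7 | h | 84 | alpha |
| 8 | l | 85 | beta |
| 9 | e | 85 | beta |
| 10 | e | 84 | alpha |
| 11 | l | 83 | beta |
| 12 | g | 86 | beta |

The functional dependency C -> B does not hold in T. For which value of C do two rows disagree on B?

C=omega: rows 1, 3, 5, 6 → B = 81, 81, 81, 81 ✓
C=alpha: rows 2, 7, 10 → B = 84, 84, 84 ✓
C=kappa: row 4 → B = 79 ✓
C=beta: rows 8, 9, 11, 12 → B takes values {85, 83, 86} — violation
The only C value with inconsistent B is C=beta.

beta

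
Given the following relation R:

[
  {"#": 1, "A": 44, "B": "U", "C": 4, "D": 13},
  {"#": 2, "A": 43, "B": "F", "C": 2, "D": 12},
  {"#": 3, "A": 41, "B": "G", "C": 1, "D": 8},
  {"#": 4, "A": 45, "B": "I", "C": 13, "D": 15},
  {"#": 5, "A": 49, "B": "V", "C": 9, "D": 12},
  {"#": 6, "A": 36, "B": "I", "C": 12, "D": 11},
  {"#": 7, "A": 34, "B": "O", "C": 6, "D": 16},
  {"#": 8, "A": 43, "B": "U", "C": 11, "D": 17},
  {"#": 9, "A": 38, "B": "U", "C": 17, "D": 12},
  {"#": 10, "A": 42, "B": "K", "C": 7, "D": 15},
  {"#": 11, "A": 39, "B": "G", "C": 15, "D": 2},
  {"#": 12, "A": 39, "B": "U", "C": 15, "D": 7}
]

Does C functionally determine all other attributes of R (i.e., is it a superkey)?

Rows 11 and 12 have the same C value C=15 but are distinct tuples, so C does not determine every attribute — not a superkey.

No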